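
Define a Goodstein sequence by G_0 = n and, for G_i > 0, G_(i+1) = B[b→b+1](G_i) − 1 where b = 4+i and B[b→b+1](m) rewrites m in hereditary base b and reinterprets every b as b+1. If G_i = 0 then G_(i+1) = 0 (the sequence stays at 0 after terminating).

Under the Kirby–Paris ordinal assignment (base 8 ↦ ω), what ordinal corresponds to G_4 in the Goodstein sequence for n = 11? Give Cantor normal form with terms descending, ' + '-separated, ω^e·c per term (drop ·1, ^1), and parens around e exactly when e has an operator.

ω + 7

G_0=11  [base 4] 2·4 + 3  →[4↦5]→  2·5 + 3 = 13  −1 ⇒ G_1=12
G_1=12  [base 5] 2·5 + 2  →[5↦6]→  2·6 + 2 = 14  −1 ⇒ G_2=13
G_2=13  [base 6] 2·6 + 1  →[6↦7]→  2·7 + 1 = 15  −1 ⇒ G_3=14
G_3=14  [base 7] 2·7  →[7↦8]→  2·8 = 16  −1 ⇒ G_4=15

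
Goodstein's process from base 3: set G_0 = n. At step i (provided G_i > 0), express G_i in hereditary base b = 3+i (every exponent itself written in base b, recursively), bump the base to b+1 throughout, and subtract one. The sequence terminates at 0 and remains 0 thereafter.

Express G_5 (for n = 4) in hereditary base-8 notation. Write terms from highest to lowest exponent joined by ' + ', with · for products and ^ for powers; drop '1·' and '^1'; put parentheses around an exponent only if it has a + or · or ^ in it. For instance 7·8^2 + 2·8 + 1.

1

i=0: 4 = 3 + 1 (b=3); 3→4: 4 + 1 = 5; 5−1 = 4
i=1: 4 = 4 (b=4); 4→5: 5 = 5; 5−1 = 4
i=2: 4 = 4 (b=5); 5→6: 4 = 4; 4−1 = 3
i=3: 3 = 3 (b=6); 6→7: 3 = 3; 3−1 = 2
i=4: 2 = 2 (b=7); 7→8: 2 = 2; 2−1 = 1
i=5: 1 = 1 (b=8); 8→9: 1 = 1; 1−1 = 0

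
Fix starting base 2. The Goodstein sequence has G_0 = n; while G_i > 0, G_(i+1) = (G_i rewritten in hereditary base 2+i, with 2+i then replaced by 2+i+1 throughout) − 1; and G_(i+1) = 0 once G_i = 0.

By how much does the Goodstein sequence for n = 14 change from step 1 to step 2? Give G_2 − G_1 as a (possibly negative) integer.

1171

G_0=14  [base 2] 2^(2 + 1) + 2^2 + 2  →[2↦3]→  3^(3 + 1) + 3^3 + 3 = 111  −1 ⇒ G_1=110
G_1=110  [base 3] 3^(3 + 1) + 3^3 + 2  →[3↦4]→  4^(4 + 1) + 4^4 + 2 = 1282  −1 ⇒ G_2=1281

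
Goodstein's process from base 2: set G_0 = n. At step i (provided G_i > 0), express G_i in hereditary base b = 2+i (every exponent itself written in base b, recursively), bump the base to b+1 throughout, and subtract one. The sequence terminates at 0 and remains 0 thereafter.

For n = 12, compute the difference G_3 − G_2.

step 0: 12 = 2^(2 + 1) + 2^2; sub 3 for 2: 3^(3 + 1) + 3^3; = 108; G_1 = 108−1 = 107
step 1: 107 = 3^(3 + 1) + 2·3^2 + 2·3 + 2; sub 4 for 3: 4^(4 + 1) + 2·4^2 + 2·4 + 2; = 1066; G_2 = 1066−1 = 1065
step 2: 1065 = 4^(4 + 1) + 2·4^2 + 2·4 + 1; sub 5 for 4: 5^(5 + 1) + 2·5^2 + 2·5 + 1; = 15686; G_3 = 15686−1 = 15685

14620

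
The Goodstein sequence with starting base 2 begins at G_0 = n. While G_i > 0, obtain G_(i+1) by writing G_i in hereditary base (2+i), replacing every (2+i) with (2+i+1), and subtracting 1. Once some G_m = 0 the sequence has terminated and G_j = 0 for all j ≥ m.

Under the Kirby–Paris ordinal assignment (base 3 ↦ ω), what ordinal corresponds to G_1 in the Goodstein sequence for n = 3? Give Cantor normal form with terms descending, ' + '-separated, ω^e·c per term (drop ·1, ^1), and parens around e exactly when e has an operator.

ω

G_0 = 3. HB_2(3) = 2 + 1. Bump = 4. G_1 = 3.
G_1 = 3. HB_3(3) = 3. Bump = 4. G_2 = 3.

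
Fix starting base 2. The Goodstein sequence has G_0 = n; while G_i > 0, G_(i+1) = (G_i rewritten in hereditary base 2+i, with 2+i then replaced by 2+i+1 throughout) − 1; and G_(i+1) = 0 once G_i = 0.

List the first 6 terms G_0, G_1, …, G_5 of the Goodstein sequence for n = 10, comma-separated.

10, 83, 1025, 15625, 279935, 4215754

base 2: 10 = 2^(2 + 1) + 2; at 3: 3^(3 + 1) + 3 = 84; next = 83
base 3: 83 = 3^(3 + 1) + 2; at 4: 4^(4 + 1) + 2 = 1026; next = 1025
base 4: 1025 = 4^(4 + 1) + 1; at 5: 5^(5 + 1) + 1 = 15626; next = 15625
base 5: 15625 = 5^(5 + 1); at 6: 6^(6 + 1) = 279936; next = 279935
base 6: 279935 = 5·6^6 + 5·6^5 + 5·6^4 + 5·6^3 + 5·6^2 + 5·6 + 5; at 7: 5·7^7 + 5·7^5 + 5·7^4 + 5·7^3 + 5·7^2 + 5·7 + 5 = 4215755; next = 4215754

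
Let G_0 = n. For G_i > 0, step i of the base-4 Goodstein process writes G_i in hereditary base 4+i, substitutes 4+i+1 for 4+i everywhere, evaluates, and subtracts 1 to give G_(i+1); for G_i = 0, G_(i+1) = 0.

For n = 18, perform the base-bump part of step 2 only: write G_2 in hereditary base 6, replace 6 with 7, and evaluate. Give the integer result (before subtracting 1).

49

18 —HB4→ 4^2 + 2 —bump→ 5^2 + 2 = 27 —(−1)→ 26
26 —HB5→ 5^2 + 1 —bump→ 6^2 + 1 = 37 —(−1)→ 36
36 —HB6→ 6^2 —bump→ 7^2 = 49 —(−1)→ 48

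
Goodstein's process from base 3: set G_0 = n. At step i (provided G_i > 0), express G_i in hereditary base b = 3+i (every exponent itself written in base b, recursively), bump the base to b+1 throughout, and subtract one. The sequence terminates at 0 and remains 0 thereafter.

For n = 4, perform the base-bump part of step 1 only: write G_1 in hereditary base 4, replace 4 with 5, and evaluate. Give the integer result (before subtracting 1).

5

G_0 = 4. HB_3(4) = 3 + 1. Bump = 5. G_1 = 4.
G_1 = 4. HB_4(4) = 4. Bump = 5. G_2 = 4.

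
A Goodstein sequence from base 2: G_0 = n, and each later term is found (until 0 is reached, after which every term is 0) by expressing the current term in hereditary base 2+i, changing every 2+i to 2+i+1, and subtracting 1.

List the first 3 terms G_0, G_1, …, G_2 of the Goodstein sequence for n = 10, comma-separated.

10, 83, 1025

i=0: 10 = 2^(2 + 1) + 2 (b=2); 2→3: 3^(3 + 1) + 3 = 84; 84−1 = 83
i=1: 83 = 3^(3 + 1) + 2 (b=3); 3→4: 4^(4 + 1) + 2 = 1026; 1026−1 = 1025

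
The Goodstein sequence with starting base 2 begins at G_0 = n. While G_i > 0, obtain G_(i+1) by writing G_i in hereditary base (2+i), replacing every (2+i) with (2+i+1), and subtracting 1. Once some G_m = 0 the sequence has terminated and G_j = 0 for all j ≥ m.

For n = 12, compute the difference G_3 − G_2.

12 —HB2→ 2^(2 + 1) + 2^2 —bump→ 3^(3 + 1) + 3^3 = 108 —(−1)→ 107
107 —HB3→ 3^(3 + 1) + 2·3^2 + 2·3 + 2 —bump→ 4^(4 + 1) + 2·4^2 + 2·4 + 2 = 1066 —(−1)→ 1065
1065 —HB4→ 4^(4 + 1) + 2·4^2 + 2·4 + 1 —bump→ 5^(5 + 1) + 2·5^2 + 2·5 + 1 = 15686 —(−1)→ 15685

14620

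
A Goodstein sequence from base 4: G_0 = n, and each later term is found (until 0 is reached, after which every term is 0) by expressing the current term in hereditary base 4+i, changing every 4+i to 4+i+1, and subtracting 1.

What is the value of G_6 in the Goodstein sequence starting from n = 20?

99

G_0 = 20. HB_4(20) = 4^2 + 4. Bump = 30. G_1 = 29.
G_1 = 29. HB_5(29) = 5^2 + 4. Bump = 40. G_2 = 39.
G_2 = 39. HB_6(39) = 6^2 + 3. Bump = 52. G_3 = 51.
G_3 = 51. HB_7(51) = 7^2 + 2. Bump = 66. G_4 = 65.
G_4 = 65. HB_8(65) = 8^2 + 1. Bump = 82. G_5 = 81.
G_5 = 81. HB_9(81) = 9^2. Bump = 100. G_6 = 99.
G_6 = 99. HB_10(99) = 9·10 + 9. Bump = 108. G_7 = 107.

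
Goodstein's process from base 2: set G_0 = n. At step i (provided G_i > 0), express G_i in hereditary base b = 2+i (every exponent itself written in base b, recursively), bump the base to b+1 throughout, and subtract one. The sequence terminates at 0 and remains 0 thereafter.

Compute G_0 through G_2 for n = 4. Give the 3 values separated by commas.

4, 26, 41

step 0: 4 = 2^2; sub 3 for 2: 3^3; = 27; G_1 = 27−1 = 26
step 1: 26 = 2·3^2 + 2·3 + 2; sub 4 for 3: 2·4^2 + 2·4 + 2; = 42; G_2 = 42−1 = 41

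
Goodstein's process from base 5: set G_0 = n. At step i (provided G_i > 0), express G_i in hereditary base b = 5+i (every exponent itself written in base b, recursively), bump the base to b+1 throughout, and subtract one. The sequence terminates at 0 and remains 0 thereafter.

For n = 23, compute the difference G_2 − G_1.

3

base 5: 23 = 4·5 + 3; at 6: 4·6 + 3 = 27; next = 26
base 6: 26 = 4·6 + 2; at 7: 4·7 + 2 = 30; next = 29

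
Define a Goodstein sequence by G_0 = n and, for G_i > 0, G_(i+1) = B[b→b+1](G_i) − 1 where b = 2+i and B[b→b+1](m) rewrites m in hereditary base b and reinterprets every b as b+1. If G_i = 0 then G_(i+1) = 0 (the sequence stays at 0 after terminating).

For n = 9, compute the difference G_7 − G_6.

1111930522

base 2: 9 = 2^(2 + 1) + 1; at 3: 3^(3 + 1) + 1 = 82; next = 81
base 3: 81 = 3^(3 + 1); at 4: 4^(4 + 1) = 1024; next = 1023
base 4: 1023 = 3·4^4 + 3·4^3 + 3·4^2 + 3·4 + 3; at 5: 3·5^5 + 3·5^3 + 3·5^2 + 3·5 + 3 = 9843; next = 9842
base 5: 9842 = 3·5^5 + 3·5^3 + 3·5^2 + 3·5 + 2; at 6: 3·6^6 + 3·6^3 + 3·6^2 + 3·6 + 2 = 140744; next = 140743
base 6: 140743 = 3·6^6 + 3·6^3 + 3·6^2 + 3·6 + 1; at 7: 3·7^7 + 3·7^3 + 3·7^2 + 3·7 + 1 = 2471827; next = 2471826
base 7: 2471826 = 3·7^7 + 3·7^3 + 3·7^2 + 3·7; at 8: 3·8^8 + 3·8^3 + 3·8^2 + 3·8 = 50333400; next = 50333399
base 8: 50333399 = 3·8^8 + 3·8^3 + 3·8^2 + 2·8 + 7; at 9: 3·9^9 + 3·9^3 + 3·9^2 + 2·9 + 7 = 1162263922; next = 1162263921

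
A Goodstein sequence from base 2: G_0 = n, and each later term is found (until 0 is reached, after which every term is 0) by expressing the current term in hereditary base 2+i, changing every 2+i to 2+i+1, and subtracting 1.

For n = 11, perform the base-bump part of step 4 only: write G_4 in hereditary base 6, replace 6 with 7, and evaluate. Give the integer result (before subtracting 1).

[0] 11 ≡ 2^(2 + 1) + 2 + 1 (base 2). Lift 3: 85. −1: 84.
[1] 84 ≡ 3^(3 + 1) + 3 (base 3). Lift 4: 1028. −1: 1027.
[2] 1027 ≡ 4^(4 + 1) + 3 (base 4). Lift 5: 15628. −1: 15627.
[3] 15627 ≡ 5^(5 + 1) + 2 (base 5). Lift 6: 279938. −1: 279937.
[4] 279937 ≡ 6^(6 + 1) + 1 (base 6). Lift 7: 5764802. −1: 5764801.

5764802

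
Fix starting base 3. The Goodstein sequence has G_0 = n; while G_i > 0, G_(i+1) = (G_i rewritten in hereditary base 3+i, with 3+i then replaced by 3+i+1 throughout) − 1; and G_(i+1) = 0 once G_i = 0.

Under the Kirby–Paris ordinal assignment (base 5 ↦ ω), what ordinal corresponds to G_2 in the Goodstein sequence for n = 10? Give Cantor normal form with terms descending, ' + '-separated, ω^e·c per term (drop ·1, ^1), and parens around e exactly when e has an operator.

ω·4 + 4

base 3: 10 = 3^2 + 1; at 4: 4^2 + 1 = 17; next = 16
base 4: 16 = 4^2; at 5: 5^2 = 25; next = 24
base 5: 24 = 4·5 + 4; at 6: 4·6 + 4 = 28; next = 27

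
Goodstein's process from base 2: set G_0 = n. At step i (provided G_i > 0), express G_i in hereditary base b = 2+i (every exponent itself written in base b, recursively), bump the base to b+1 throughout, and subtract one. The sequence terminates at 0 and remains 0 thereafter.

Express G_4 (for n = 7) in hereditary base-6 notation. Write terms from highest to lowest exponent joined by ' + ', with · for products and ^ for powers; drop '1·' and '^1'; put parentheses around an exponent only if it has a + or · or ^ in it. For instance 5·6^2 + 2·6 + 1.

6^6 + 1

G_0 = 7. HB_2(7) = 2^2 + 2 + 1. Bump = 31. G_1 = 30.
G_1 = 30. HB_3(30) = 3^3 + 3. Bump = 260. G_2 = 259.
G_2 = 259. HB_4(259) = 4^4 + 3. Bump = 3128. G_3 = 3127.
G_3 = 3127. HB_5(3127) = 5^5 + 2. Bump = 46658. G_4 = 46657.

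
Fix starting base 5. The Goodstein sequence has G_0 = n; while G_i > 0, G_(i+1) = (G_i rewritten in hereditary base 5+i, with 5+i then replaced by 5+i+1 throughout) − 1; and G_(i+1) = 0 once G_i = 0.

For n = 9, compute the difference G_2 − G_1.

0

G_0 = 9. HB_5(9) = 5 + 4. Bump = 10. G_1 = 9.
G_1 = 9. HB_6(9) = 6 + 3. Bump = 10. G_2 = 9.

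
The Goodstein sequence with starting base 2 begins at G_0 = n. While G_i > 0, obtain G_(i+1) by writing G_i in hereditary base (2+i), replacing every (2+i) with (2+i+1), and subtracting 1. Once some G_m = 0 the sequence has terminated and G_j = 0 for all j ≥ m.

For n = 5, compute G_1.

27

5 —HB2→ 2^2 + 1 —bump→ 3^3 + 1 = 28 —(−1)→ 27
27 —HB3→ 3^3 —bump→ 4^4 = 256 —(−1)→ 255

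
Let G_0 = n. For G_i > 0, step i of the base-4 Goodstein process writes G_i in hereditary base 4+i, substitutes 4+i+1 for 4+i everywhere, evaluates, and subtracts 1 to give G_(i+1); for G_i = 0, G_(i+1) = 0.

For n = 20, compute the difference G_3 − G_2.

G_0=20  [base 4] 4^2 + 4  →[4↦5]→  5^2 + 5 = 30  −1 ⇒ G_1=29
G_1=29  [base 5] 5^2 + 4  →[5↦6]→  6^2 + 4 = 40  −1 ⇒ G_2=39
G_2=39  [base 6] 6^2 + 3  →[6↦7]→  7^2 + 3 = 52  −1 ⇒ G_3=51

12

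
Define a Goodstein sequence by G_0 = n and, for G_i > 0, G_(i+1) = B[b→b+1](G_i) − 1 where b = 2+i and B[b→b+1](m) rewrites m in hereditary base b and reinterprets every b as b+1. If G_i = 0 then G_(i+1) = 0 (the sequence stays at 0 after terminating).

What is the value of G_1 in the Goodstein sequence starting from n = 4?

(0) 4|_2 = 2^2 ↦ 3^3|_3 = 27 ⇒ 26
(1) 26|_3 = 2·3^2 + 2·3 + 2 ↦ 2·4^2 + 2·4 + 2|_4 = 42 ⇒ 41

26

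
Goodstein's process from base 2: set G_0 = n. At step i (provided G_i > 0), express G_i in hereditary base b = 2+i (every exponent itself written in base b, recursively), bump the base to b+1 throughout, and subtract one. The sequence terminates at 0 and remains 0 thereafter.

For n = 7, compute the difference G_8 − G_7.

base 2: 7 = 2^2 + 2 + 1; at 3: 3^3 + 3 + 1 = 31; next = 30
base 3: 30 = 3^3 + 3; at 4: 4^4 + 4 = 260; next = 259
base 4: 259 = 4^4 + 3; at 5: 5^5 + 3 = 3128; next = 3127
base 5: 3127 = 5^5 + 2; at 6: 6^6 + 2 = 46658; next = 46657
base 6: 46657 = 6^6 + 1; at 7: 7^7 + 1 = 823544; next = 823543
base 7: 823543 = 7^7; at 8: 8^8 = 16777216; next = 16777215
base 8: 16777215 = 7·8^7 + 7·8^6 + 7·8^5 + 7·8^4 + 7·8^3 + 7·8^2 + 7·8 + 7; at 9: 7·9^7 + 7·9^6 + 7·9^5 + 7·9^4 + 7·9^3 + 7·9^2 + 7·9 + 7 = 37665880; next = 37665879
base 9: 37665879 = 7·9^7 + 7·9^6 + 7·9^5 + 7·9^4 + 7·9^3 + 7·9^2 + 7·9 + 6; at 10: 7·10^7 + 7·10^6 + 7·10^5 + 7·10^4 + 7·10^3 + 7·10^2 + 7·10 + 6 = 77777776; next = 77777775

40111896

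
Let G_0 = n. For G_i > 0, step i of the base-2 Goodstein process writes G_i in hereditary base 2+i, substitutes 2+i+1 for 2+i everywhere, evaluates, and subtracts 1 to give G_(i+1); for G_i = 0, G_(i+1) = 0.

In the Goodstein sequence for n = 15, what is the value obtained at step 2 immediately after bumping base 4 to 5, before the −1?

18753

15 —HB2→ 2^(2 + 1) + 2^2 + 2 + 1 —bump→ 3^(3 + 1) + 3^3 + 3 + 1 = 112 —(−1)→ 111
111 —HB3→ 3^(3 + 1) + 3^3 + 3 —bump→ 4^(4 + 1) + 4^4 + 4 = 1284 —(−1)→ 1283
1283 —HB4→ 4^(4 + 1) + 4^4 + 3 —bump→ 5^(5 + 1) + 5^5 + 3 = 18753 —(−1)→ 18752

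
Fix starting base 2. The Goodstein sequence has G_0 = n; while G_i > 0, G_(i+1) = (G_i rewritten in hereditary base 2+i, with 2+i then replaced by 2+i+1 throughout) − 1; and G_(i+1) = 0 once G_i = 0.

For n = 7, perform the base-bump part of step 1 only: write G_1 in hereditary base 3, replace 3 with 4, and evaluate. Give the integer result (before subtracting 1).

260

base 2: 7 = 2^2 + 2 + 1; at 3: 3^3 + 3 + 1 = 31; next = 30
base 3: 30 = 3^3 + 3; at 4: 4^4 + 4 = 260; next = 259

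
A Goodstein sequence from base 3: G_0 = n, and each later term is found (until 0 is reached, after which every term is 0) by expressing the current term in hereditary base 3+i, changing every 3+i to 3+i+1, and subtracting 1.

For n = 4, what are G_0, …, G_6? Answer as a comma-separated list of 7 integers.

G_0=4  [base 3] 3 + 1  →[3↦4]→  4 + 1 = 5  −1 ⇒ G_1=4
G_1=4  [base 4] 4  →[4↦5]→  5 = 5  −1 ⇒ G_2=4
G_2=4  [base 5] 4  →[5↦6]→  4 = 4  −1 ⇒ G_3=3
G_3=3  [base 6] 3  →[6↦7]→  3 = 3  −1 ⇒ G_4=2
G_4=2  [base 7] 2  →[7↦8]→  2 = 2  −1 ⇒ G_5=1
G_5=1  [base 8] 1  →[8↦9]→  1 = 1  −1 ⇒ G_6=0

4, 4, 4, 3, 2, 1, 0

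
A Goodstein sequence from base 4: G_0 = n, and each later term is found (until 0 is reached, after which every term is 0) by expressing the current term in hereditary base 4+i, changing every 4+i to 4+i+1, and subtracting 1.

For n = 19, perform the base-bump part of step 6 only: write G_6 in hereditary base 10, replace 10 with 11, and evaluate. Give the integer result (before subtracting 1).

19 —HB4→ 4^2 + 3 —bump→ 5^2 + 3 = 28 —(−1)→ 27
27 —HB5→ 5^2 + 2 —bump→ 6^2 + 2 = 38 —(−1)→ 37
37 —HB6→ 6^2 + 1 —bump→ 7^2 + 1 = 50 —(−1)→ 49
49 —HB7→ 7^2 —bump→ 8^2 = 64 —(−1)→ 63
63 —HB8→ 7·8 + 7 —bump→ 7·9 + 7 = 70 —(−1)→ 69
69 —HB9→ 7·9 + 6 —bump→ 7·10 + 6 = 76 —(−1)→ 75
75 —HB10→ 7·10 + 5 —bump→ 7·11 + 5 = 82 —(−1)→ 81

82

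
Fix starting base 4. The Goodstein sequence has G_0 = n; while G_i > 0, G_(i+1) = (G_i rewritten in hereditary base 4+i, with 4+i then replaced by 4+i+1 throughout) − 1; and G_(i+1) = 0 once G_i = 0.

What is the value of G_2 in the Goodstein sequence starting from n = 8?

9

G_0 = 8. HB_4(8) = 2·4. Bump = 10. G_1 = 9.
G_1 = 9. HB_5(9) = 5 + 4. Bump = 10. G_2 = 9.
G_2 = 9. HB_6(9) = 6 + 3. Bump = 10. G_3 = 9.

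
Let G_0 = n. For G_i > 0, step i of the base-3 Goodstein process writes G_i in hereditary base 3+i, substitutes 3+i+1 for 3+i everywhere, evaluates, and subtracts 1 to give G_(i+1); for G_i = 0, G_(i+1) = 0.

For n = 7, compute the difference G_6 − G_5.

G_0=7  [base 3] 2·3 + 1  →[3↦4]→  2·4 + 1 = 9  −1 ⇒ G_1=8
G_1=8  [base 4] 2·4  →[4↦5]→  2·5 = 10  −1 ⇒ G_2=9
G_2=9  [base 5] 5 + 4  →[5↦6]→  6 + 4 = 10  −1 ⇒ G_3=9
G_3=9  [base 6] 6 + 3  →[6↦7]→  7 + 3 = 10  −1 ⇒ G_4=9
G_4=9  [base 7] 7 + 2  →[7↦8]→  8 + 2 = 10  −1 ⇒ G_5=9
G_5=9  [base 8] 8 + 1  →[8↦9]→  9 + 1 = 10  −1 ⇒ G_6=9

0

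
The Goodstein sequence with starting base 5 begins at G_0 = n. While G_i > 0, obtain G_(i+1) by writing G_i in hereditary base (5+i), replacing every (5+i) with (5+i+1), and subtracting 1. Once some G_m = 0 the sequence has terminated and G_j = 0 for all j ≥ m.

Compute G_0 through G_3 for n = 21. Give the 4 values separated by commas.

(0) 21|_5 = 4·5 + 1 ↦ 4·6 + 1|_6 = 25 ⇒ 24
(1) 24|_6 = 4·6 ↦ 4·7|_7 = 28 ⇒ 27
(2) 27|_7 = 3·7 + 6 ↦ 3·8 + 6|_8 = 30 ⇒ 29

21, 24, 27, 29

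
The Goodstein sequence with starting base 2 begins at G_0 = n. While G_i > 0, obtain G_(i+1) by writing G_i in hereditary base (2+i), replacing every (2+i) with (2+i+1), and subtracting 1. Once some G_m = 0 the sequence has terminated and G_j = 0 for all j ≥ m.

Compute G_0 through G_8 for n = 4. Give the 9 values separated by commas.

4, 26, 41, 60, 83, 109, 139, 173, 211

4 —HB2→ 2^2 —bump→ 3^3 = 27 —(−1)→ 26
26 —HB3→ 2·3^2 + 2·3 + 2 —bump→ 2·4^2 + 2·4 + 2 = 42 —(−1)→ 41
41 —HB4→ 2·4^2 + 2·4 + 1 —bump→ 2·5^2 + 2·5 + 1 = 61 —(−1)→ 60
60 —HB5→ 2·5^2 + 2·5 —bump→ 2·6^2 + 2·6 = 84 —(−1)→ 83
83 —HB6→ 2·6^2 + 6 + 5 —bump→ 2·7^2 + 7 + 5 = 110 —(−1)→ 109
109 —HB7→ 2·7^2 + 7 + 4 —bump→ 2·8^2 + 8 + 4 = 140 —(−1)→ 139
139 —HB8→ 2·8^2 + 8 + 3 —bump→ 2·9^2 + 9 + 3 = 174 —(−1)→ 173
173 —HB9→ 2·9^2 + 9 + 2 —bump→ 2·10^2 + 10 + 2 = 212 —(−1)→ 211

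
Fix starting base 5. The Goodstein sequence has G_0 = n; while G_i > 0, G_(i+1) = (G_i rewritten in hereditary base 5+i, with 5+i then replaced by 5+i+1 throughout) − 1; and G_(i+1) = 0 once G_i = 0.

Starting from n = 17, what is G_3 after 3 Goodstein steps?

23

17 —HB5→ 3·5 + 2 —bump→ 3·6 + 2 = 20 —(−1)→ 19
19 —HB6→ 3·6 + 1 —bump→ 3·7 + 1 = 22 —(−1)→ 21
21 —HB7→ 3·7 —bump→ 3·8 = 24 —(−1)→ 23
23 —HB8→ 2·8 + 7 —bump→ 2·9 + 7 = 25 —(−1)→ 24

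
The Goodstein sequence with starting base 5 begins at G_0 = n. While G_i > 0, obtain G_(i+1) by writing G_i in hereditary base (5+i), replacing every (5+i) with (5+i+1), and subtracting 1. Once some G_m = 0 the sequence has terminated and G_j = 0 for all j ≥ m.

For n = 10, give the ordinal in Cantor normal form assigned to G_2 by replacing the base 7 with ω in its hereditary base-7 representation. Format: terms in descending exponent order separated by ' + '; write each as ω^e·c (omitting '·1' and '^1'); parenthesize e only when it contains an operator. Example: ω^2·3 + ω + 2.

ω + 4

i=0: 10 = 2·5 (b=5); 5→6: 2·6 = 12; 12−1 = 11
i=1: 11 = 6 + 5 (b=6); 6→7: 7 + 5 = 12; 12−1 = 11
i=2: 11 = 7 + 4 (b=7); 7→8: 8 + 4 = 12; 12−1 = 11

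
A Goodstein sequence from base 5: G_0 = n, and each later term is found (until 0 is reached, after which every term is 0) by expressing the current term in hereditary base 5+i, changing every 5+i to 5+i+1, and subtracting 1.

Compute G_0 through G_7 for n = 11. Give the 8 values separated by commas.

base 5: 11 = 2·5 + 1; at 6: 2·6 + 1 = 13; next = 12
base 6: 12 = 2·6; at 7: 2·7 = 14; next = 13
base 7: 13 = 7 + 6; at 8: 8 + 6 = 14; next = 13
base 8: 13 = 8 + 5; at 9: 9 + 5 = 14; next = 13
base 9: 13 = 9 + 4; at 10: 10 + 4 = 14; next = 13
base 10: 13 = 10 + 3; at 11: 11 + 3 = 14; next = 13
base 11: 13 = 11 + 2; at 12: 12 + 2 = 14; next = 13

11, 12, 13, 13, 13, 13, 13, 13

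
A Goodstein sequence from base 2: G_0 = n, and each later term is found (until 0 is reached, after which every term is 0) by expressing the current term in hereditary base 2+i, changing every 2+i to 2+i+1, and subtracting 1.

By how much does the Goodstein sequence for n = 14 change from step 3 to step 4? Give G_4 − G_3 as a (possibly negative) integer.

307841

[0] 14 ≡ 2^(2 + 1) + 2^2 + 2 (base 2). Lift 3: 111. −1: 110.
[1] 110 ≡ 3^(3 + 1) + 3^3 + 2 (base 3). Lift 4: 1282. −1: 1281.
[2] 1281 ≡ 4^(4 + 1) + 4^4 + 1 (base 4). Lift 5: 18751. −1: 18750.
[3] 18750 ≡ 5^(5 + 1) + 5^5 (base 5). Lift 6: 326592. −1: 326591.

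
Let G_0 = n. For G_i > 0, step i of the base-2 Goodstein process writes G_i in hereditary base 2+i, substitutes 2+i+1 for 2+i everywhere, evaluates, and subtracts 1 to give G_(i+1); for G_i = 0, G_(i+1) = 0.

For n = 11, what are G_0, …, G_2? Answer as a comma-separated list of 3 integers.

11, 84, 1027

base 2: 11 = 2^(2 + 1) + 2 + 1; at 3: 3^(3 + 1) + 3 + 1 = 85; next = 84
base 3: 84 = 3^(3 + 1) + 3; at 4: 4^(4 + 1) + 4 = 1028; next = 1027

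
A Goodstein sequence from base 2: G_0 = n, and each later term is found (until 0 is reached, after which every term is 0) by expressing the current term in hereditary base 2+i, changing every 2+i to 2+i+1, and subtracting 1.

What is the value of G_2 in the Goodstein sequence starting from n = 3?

3

base 2: 3 = 2 + 1; at 3: 3 + 1 = 4; next = 3
base 3: 3 = 3; at 4: 4 = 4; next = 3
base 4: 3 = 3; at 5: 3 = 3; next = 2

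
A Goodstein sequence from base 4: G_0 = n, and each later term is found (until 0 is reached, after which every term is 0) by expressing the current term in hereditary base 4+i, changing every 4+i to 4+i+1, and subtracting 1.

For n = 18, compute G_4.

[0] 18 ≡ 4^2 + 2 (base 4). Lift 5: 27. −1: 26.
[1] 26 ≡ 5^2 + 1 (base 5). Lift 6: 37. −1: 36.
[2] 36 ≡ 6^2 (base 6). Lift 7: 49. −1: 48.
[3] 48 ≡ 6·7 + 6 (base 7). Lift 8: 54. −1: 53.

53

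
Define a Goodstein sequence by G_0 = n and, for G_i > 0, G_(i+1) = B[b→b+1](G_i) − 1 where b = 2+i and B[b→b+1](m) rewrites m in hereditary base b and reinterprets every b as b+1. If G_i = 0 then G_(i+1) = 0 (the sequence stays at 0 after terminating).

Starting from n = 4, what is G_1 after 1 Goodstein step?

G_0 = 4. HB_2(4) = 2^2. Bump = 27. G_1 = 26.
G_1 = 26. HB_3(26) = 2·3^2 + 2·3 + 2. Bump = 42. G_2 = 41.

26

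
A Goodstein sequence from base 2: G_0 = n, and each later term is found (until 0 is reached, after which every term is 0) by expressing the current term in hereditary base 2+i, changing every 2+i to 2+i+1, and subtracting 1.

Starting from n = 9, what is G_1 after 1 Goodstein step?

G_0 = 9. HB_2(9) = 2^(2 + 1) + 1. Bump = 82. G_1 = 81.
G_1 = 81. HB_3(81) = 3^(3 + 1). Bump = 1024. G_2 = 1023.

81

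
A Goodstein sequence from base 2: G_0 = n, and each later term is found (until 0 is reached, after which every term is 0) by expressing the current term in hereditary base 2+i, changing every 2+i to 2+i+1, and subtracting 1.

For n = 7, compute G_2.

259

(0) 7|_2 = 2^2 + 2 + 1 ↦ 3^3 + 3 + 1|_3 = 31 ⇒ 30
(1) 30|_3 = 3^3 + 3 ↦ 4^4 + 4|_4 = 260 ⇒ 259
(2) 259|_4 = 4^4 + 3 ↦ 5^5 + 3|_5 = 3128 ⇒ 3127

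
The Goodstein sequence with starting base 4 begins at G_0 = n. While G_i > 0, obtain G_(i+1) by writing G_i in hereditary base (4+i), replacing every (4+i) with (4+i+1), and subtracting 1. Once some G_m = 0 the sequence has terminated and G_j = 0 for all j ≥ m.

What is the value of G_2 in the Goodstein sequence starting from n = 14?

18

step 0: 14 = 3·4 + 2; sub 5 for 4: 3·5 + 2; = 17; G_1 = 17−1 = 16
step 1: 16 = 3·5 + 1; sub 6 for 5: 3·6 + 1; = 19; G_2 = 19−1 = 18
step 2: 18 = 3·6; sub 7 for 6: 3·7; = 21; G_3 = 21−1 = 20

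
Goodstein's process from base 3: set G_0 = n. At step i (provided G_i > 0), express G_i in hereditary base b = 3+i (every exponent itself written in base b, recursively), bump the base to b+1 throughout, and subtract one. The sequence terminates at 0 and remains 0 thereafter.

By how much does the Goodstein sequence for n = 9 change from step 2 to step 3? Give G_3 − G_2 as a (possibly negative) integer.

i=0: 9 = 3^2 (b=3); 3→4: 4^2 = 16; 16−1 = 15
i=1: 15 = 3·4 + 3 (b=4); 4→5: 3·5 + 3 = 18; 18−1 = 17
i=2: 17 = 3·5 + 2 (b=5); 5→6: 3·6 + 2 = 20; 20−1 = 19

2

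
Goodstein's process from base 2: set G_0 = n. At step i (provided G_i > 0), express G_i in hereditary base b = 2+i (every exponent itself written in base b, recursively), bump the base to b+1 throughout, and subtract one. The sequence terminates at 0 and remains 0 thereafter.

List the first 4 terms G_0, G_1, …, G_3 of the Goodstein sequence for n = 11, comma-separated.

11, 84, 1027, 15627

G_0=11  [base 2] 2^(2 + 1) + 2 + 1  →[2↦3]→  3^(3 + 1) + 3 + 1 = 85  −1 ⇒ G_1=84
G_1=84  [base 3] 3^(3 + 1) + 3  →[3↦4]→  4^(4 + 1) + 4 = 1028  −1 ⇒ G_2=1027
G_2=1027  [base 4] 4^(4 + 1) + 3  →[4↦5]→  5^(5 + 1) + 3 = 15628  −1 ⇒ G_3=15627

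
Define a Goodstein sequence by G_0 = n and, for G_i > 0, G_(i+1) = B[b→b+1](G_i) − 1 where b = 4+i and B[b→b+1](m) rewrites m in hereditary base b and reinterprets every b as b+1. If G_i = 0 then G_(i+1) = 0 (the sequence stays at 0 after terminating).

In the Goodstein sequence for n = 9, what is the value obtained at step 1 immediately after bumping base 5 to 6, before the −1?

G_0 = 9. HB_4(9) = 2·4 + 1. Bump = 11. G_1 = 10.
G_1 = 10. HB_5(10) = 2·5. Bump = 12. G_2 = 11.

12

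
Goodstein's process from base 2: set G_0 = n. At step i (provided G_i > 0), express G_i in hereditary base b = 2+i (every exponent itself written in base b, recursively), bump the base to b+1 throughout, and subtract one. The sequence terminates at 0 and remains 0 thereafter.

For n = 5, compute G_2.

255

(0) 5|_2 = 2^2 + 1 ↦ 3^3 + 1|_3 = 28 ⇒ 27
(1) 27|_3 = 3^3 ↦ 4^4|_4 = 256 ⇒ 255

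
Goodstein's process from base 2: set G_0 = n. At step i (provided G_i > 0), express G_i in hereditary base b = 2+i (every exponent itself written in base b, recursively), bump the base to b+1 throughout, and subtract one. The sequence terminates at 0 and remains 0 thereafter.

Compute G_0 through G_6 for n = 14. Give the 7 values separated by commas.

14, 110, 1281, 18750, 326591, 5862840, 134404971

step 0: 14 = 2^(2 + 1) + 2^2 + 2; sub 3 for 2: 3^(3 + 1) + 3^3 + 3; = 111; G_1 = 111−1 = 110
step 1: 110 = 3^(3 + 1) + 3^3 + 2; sub 4 for 3: 4^(4 + 1) + 4^4 + 2; = 1282; G_2 = 1282−1 = 1281
step 2: 1281 = 4^(4 + 1) + 4^4 + 1; sub 5 for 4: 5^(5 + 1) + 5^5 + 1; = 18751; G_3 = 18751−1 = 18750
step 3: 18750 = 5^(5 + 1) + 5^5; sub 6 for 5: 6^(6 + 1) + 6^6; = 326592; G_4 = 326592−1 = 326591
step 4: 326591 = 6^(6 + 1) + 5·6^5 + 5·6^4 + 5·6^3 + 5·6^2 + 5·6 + 5; sub 7 for 6: 7^(7 + 1) + 5·7^5 + 5·7^4 + 5·7^3 + 5·7^2 + 5·7 + 5; = 5862841; G_5 = 5862841−1 = 5862840
step 5: 5862840 = 7^(7 + 1) + 5·7^5 + 5·7^4 + 5·7^3 + 5·7^2 + 5·7 + 4; sub 8 for 7: 8^(8 + 1) + 5·8^5 + 5·8^4 + 5·8^3 + 5·8^2 + 5·8 + 4; = 134404972; G_6 = 134404972−1 = 134404971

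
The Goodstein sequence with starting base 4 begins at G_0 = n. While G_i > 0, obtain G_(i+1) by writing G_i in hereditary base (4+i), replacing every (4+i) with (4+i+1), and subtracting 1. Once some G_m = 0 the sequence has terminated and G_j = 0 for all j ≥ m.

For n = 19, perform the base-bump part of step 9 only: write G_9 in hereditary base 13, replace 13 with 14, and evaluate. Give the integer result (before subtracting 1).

100

step 0: 19 = 4^2 + 3; sub 5 for 4: 5^2 + 3; = 28; G_1 = 28−1 = 27
step 1: 27 = 5^2 + 2; sub 6 for 5: 6^2 + 2; = 38; G_2 = 38−1 = 37
step 2: 37 = 6^2 + 1; sub 7 for 6: 7^2 + 1; = 50; G_3 = 50−1 = 49
step 3: 49 = 7^2; sub 8 for 7: 8^2; = 64; G_4 = 64−1 = 63
step 4: 63 = 7·8 + 7; sub 9 for 8: 7·9 + 7; = 70; G_5 = 70−1 = 69
step 5: 69 = 7·9 + 6; sub 10 for 9: 7·10 + 6; = 76; G_6 = 76−1 = 75
step 6: 75 = 7·10 + 5; sub 11 for 10: 7·11 + 5; = 82; G_7 = 82−1 = 81
step 7: 81 = 7·11 + 4; sub 12 for 11: 7·12 + 4; = 88; G_8 = 88−1 = 87
step 8: 87 = 7·12 + 3; sub 13 for 12: 7·13 + 3; = 94; G_9 = 94−1 = 93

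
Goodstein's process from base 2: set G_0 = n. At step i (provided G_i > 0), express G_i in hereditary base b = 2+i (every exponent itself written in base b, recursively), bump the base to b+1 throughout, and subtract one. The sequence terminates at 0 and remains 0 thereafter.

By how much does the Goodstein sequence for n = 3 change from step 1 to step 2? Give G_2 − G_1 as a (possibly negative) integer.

0

i=0: 3 = 2 + 1 (b=2); 2→3: 3 + 1 = 4; 4−1 = 3
i=1: 3 = 3 (b=3); 3→4: 4 = 4; 4−1 = 3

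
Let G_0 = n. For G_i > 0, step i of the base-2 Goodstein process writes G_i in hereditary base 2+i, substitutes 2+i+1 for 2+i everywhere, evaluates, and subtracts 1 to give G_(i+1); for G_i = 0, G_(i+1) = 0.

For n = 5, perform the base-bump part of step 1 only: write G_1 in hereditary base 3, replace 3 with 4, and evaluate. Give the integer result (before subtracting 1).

base 2: 5 = 2^2 + 1; at 3: 3^3 + 1 = 28; next = 27
base 3: 27 = 3^3; at 4: 4^4 = 256; next = 255

256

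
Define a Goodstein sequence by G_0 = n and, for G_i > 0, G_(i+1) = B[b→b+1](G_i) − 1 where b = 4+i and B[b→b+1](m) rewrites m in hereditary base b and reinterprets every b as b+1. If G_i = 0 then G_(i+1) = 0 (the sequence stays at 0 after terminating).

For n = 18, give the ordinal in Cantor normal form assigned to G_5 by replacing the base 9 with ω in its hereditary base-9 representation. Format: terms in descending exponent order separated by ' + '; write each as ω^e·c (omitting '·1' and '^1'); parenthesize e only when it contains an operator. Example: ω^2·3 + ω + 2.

ω·6 + 4

(0) 18|_4 = 4^2 + 2 ↦ 5^2 + 2|_5 = 27 ⇒ 26
(1) 26|_5 = 5^2 + 1 ↦ 6^2 + 1|_6 = 37 ⇒ 36
(2) 36|_6 = 6^2 ↦ 7^2|_7 = 49 ⇒ 48
(3) 48|_7 = 6·7 + 6 ↦ 6·8 + 6|_8 = 54 ⇒ 53
(4) 53|_8 = 6·8 + 5 ↦ 6·9 + 5|_9 = 59 ⇒ 58
(5) 58|_9 = 6·9 + 4 ↦ 6·10 + 4|_10 = 64 ⇒ 63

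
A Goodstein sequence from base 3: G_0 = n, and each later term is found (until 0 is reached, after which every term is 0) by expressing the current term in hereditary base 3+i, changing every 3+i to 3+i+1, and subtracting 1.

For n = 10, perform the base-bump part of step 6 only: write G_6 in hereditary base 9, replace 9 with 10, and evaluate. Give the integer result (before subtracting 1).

40

[0] 10 ≡ 3^2 + 1 (base 3). Lift 4: 17. −1: 16.
[1] 16 ≡ 4^2 (base 4). Lift 5: 25. −1: 24.
[2] 24 ≡ 4·5 + 4 (base 5). Lift 6: 28. −1: 27.
[3] 27 ≡ 4·6 + 3 (base 6). Lift 7: 31. −1: 30.
[4] 30 ≡ 4·7 + 2 (base 7). Lift 8: 34. −1: 33.
[5] 33 ≡ 4·8 + 1 (base 8). Lift 9: 37. −1: 36.
[6] 36 ≡ 4·9 (base 9). Lift 10: 40. −1: 39.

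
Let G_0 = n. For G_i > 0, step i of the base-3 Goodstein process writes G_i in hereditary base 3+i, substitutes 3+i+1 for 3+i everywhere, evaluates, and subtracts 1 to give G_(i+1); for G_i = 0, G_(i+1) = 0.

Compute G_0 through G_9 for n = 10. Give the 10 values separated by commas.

step 0: 10 = 3^2 + 1; sub 4 for 3: 4^2 + 1; = 17; G_1 = 17−1 = 16
step 1: 16 = 4^2; sub 5 for 4: 5^2; = 25; G_2 = 25−1 = 24
step 2: 24 = 4·5 + 4; sub 6 for 5: 4·6 + 4; = 28; G_3 = 28−1 = 27
step 3: 27 = 4·6 + 3; sub 7 for 6: 4·7 + 3; = 31; G_4 = 31−1 = 30
step 4: 30 = 4·7 + 2; sub 8 for 7: 4·8 + 2; = 34; G_5 = 34−1 = 33
step 5: 33 = 4·8 + 1; sub 9 for 8: 4·9 + 1; = 37; G_6 = 37−1 = 36
step 6: 36 = 4·9; sub 10 for 9: 4·10; = 40; G_7 = 40−1 = 39
step 7: 39 = 3·10 + 9; sub 11 for 10: 3·11 + 9; = 42; G_8 = 42−1 = 41
step 8: 41 = 3·11 + 8; sub 12 for 11: 3·12 + 8; = 44; G_9 = 44−1 = 43

10, 16, 24, 27, 30, 33, 36, 39, 41, 43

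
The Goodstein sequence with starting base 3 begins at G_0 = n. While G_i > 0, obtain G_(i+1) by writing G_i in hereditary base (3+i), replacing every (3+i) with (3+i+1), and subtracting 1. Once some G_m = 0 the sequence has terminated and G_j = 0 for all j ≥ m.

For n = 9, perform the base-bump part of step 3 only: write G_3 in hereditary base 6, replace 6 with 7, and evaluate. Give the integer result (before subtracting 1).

22

G_0 = 9. HB_3(9) = 3^2. Bump = 16. G_1 = 15.
G_1 = 15. HB_4(15) = 3·4 + 3. Bump = 18. G_2 = 17.
G_2 = 17. HB_5(17) = 3·5 + 2. Bump = 20. G_3 = 19.
G_3 = 19. HB_6(19) = 3·6 + 1. Bump = 22. G_4 = 21.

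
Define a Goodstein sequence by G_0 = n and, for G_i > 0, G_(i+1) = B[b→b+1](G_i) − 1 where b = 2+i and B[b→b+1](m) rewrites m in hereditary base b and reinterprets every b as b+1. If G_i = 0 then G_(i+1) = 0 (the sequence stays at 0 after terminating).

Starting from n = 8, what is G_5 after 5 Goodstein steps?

1647195

i=0: 8 = 2^(2 + 1) (b=2); 2→3: 3^(3 + 1) = 81; 81−1 = 80
i=1: 80 = 2·3^3 + 2·3^2 + 2·3 + 2 (b=3); 3→4: 2·4^4 + 2·4^2 + 2·4 + 2 = 554; 554−1 = 553
i=2: 553 = 2·4^4 + 2·4^2 + 2·4 + 1 (b=4); 4→5: 2·5^5 + 2·5^2 + 2·5 + 1 = 6311; 6311−1 = 6310
i=3: 6310 = 2·5^5 + 2·5^2 + 2·5 (b=5); 5→6: 2·6^6 + 2·6^2 + 2·6 = 93396; 93396−1 = 93395
i=4: 93395 = 2·6^6 + 2·6^2 + 6 + 5 (b=6); 6→7: 2·7^7 + 2·7^2 + 7 + 5 = 1647196; 1647196−1 = 1647195
i=5: 1647195 = 2·7^7 + 2·7^2 + 7 + 4 (b=7); 7→8: 2·8^8 + 2·8^2 + 8 + 4 = 33554572; 33554572−1 = 33554571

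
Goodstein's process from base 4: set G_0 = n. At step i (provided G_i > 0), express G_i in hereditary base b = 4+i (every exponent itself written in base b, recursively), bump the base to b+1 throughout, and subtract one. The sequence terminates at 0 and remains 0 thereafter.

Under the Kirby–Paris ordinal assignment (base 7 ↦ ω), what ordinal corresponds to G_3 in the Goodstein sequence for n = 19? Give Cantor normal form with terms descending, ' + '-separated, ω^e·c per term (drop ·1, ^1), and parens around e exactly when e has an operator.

i=0: 19 = 4^2 + 3 (b=4); 4→5: 5^2 + 3 = 28; 28−1 = 27
i=1: 27 = 5^2 + 2 (b=5); 5→6: 6^2 + 2 = 38; 38−1 = 37
i=2: 37 = 6^2 + 1 (b=6); 6→7: 7^2 + 1 = 50; 50−1 = 49

ω^2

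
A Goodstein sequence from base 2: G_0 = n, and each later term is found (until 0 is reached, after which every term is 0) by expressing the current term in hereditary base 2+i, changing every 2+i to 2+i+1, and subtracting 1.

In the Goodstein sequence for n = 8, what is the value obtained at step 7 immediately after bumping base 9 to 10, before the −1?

20000000212

base 2: 8 = 2^(2 + 1); at 3: 3^(3 + 1) = 81; next = 80
base 3: 80 = 2·3^3 + 2·3^2 + 2·3 + 2; at 4: 2·4^4 + 2·4^2 + 2·4 + 2 = 554; next = 553
base 4: 553 = 2·4^4 + 2·4^2 + 2·4 + 1; at 5: 2·5^5 + 2·5^2 + 2·5 + 1 = 6311; next = 6310
base 5: 6310 = 2·5^5 + 2·5^2 + 2·5; at 6: 2·6^6 + 2·6^2 + 2·6 = 93396; next = 93395
base 6: 93395 = 2·6^6 + 2·6^2 + 6 + 5; at 7: 2·7^7 + 2·7^2 + 7 + 5 = 1647196; next = 1647195
base 7: 1647195 = 2·7^7 + 2·7^2 + 7 + 4; at 8: 2·8^8 + 2·8^2 + 8 + 4 = 33554572; next = 33554571
base 8: 33554571 = 2·8^8 + 2·8^2 + 8 + 3; at 9: 2·9^9 + 2·9^2 + 9 + 3 = 774841152; next = 774841151
base 9: 774841151 = 2·9^9 + 2·9^2 + 9 + 2; at 10: 2·10^10 + 2·10^2 + 10 + 2 = 20000000212; next = 20000000211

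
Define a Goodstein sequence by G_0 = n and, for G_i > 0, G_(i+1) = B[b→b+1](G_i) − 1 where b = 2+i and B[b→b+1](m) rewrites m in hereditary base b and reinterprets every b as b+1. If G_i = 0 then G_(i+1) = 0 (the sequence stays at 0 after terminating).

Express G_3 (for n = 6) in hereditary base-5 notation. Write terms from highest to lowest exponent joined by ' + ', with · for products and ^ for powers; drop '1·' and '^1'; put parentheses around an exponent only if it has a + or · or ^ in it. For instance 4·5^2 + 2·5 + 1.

5^5

i=0: 6 = 2^2 + 2 (b=2); 2→3: 3^3 + 3 = 30; 30−1 = 29
i=1: 29 = 3^3 + 2 (b=3); 3→4: 4^4 + 2 = 258; 258−1 = 257
i=2: 257 = 4^4 + 1 (b=4); 4→5: 5^5 + 1 = 3126; 3126−1 = 3125
i=3: 3125 = 5^5 (b=5); 5→6: 6^6 = 46656; 46656−1 = 46655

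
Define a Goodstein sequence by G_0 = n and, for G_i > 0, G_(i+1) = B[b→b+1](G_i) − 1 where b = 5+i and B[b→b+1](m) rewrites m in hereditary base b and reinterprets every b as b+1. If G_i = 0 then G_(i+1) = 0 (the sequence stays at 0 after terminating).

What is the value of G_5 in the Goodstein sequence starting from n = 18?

base 5: 18 = 3·5 + 3; at 6: 3·6 + 3 = 21; next = 20
base 6: 20 = 3·6 + 2; at 7: 3·7 + 2 = 23; next = 22
base 7: 22 = 3·7 + 1; at 8: 3·8 + 1 = 25; next = 24
base 8: 24 = 3·8; at 9: 3·9 = 27; next = 26
base 9: 26 = 2·9 + 8; at 10: 2·10 + 8 = 28; next = 27

27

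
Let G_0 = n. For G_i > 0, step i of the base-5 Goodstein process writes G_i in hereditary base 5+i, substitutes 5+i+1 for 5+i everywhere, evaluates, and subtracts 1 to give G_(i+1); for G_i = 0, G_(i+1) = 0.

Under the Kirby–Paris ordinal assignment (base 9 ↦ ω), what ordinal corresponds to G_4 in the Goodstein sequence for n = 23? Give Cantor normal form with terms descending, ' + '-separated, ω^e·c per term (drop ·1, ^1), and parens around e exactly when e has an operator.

ω·3 + 8

base 5: 23 = 4·5 + 3; at 6: 4·6 + 3 = 27; next = 26
base 6: 26 = 4·6 + 2; at 7: 4·7 + 2 = 30; next = 29
base 7: 29 = 4·7 + 1; at 8: 4·8 + 1 = 33; next = 32
base 8: 32 = 4·8; at 9: 4·9 = 36; next = 35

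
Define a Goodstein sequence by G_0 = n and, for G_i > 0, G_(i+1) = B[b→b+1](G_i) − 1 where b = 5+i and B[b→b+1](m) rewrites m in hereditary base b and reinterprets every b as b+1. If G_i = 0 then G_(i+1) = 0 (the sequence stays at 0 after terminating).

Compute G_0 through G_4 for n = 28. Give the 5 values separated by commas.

[0] 28 ≡ 5^2 + 3 (base 5). Lift 6: 39. −1: 38.
[1] 38 ≡ 6^2 + 2 (base 6). Lift 7: 51. −1: 50.
[2] 50 ≡ 7^2 + 1 (base 7). Lift 8: 65. −1: 64.
[3] 64 ≡ 8^2 (base 8). Lift 9: 81. −1: 80.

28, 38, 50, 64, 80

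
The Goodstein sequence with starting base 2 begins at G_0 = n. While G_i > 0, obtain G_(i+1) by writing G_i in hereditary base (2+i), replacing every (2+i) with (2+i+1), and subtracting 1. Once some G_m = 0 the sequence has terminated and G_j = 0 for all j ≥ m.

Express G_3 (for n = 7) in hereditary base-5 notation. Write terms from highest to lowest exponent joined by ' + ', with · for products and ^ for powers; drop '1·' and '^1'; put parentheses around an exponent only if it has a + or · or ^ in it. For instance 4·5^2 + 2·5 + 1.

7 —HB2→ 2^2 + 2 + 1 —bump→ 3^3 + 3 + 1 = 31 —(−1)→ 30
30 —HB3→ 3^3 + 3 —bump→ 4^4 + 4 = 260 —(−1)→ 259
259 —HB4→ 4^4 + 3 —bump→ 5^5 + 3 = 3128 —(−1)→ 3127
3127 —HB5→ 5^5 + 2 —bump→ 6^6 + 2 = 46658 —(−1)→ 46657

5^5 + 2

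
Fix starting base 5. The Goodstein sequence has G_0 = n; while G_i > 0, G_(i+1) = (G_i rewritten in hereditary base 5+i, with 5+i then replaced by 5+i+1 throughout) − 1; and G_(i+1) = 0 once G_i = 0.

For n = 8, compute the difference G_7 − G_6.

-1

i=0: 8 = 5 + 3 (b=5); 5→6: 6 + 3 = 9; 9−1 = 8
i=1: 8 = 6 + 2 (b=6); 6→7: 7 + 2 = 9; 9−1 = 8
i=2: 8 = 7 + 1 (b=7); 7→8: 8 + 1 = 9; 9−1 = 8
i=3: 8 = 8 (b=8); 8→9: 9 = 9; 9−1 = 8
i=4: 8 = 8 (b=9); 9→10: 8 = 8; 8−1 = 7
i=5: 7 = 7 (b=10); 10→11: 7 = 7; 7−1 = 6
i=6: 6 = 6 (b=11); 11→12: 6 = 6; 6−1 = 5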